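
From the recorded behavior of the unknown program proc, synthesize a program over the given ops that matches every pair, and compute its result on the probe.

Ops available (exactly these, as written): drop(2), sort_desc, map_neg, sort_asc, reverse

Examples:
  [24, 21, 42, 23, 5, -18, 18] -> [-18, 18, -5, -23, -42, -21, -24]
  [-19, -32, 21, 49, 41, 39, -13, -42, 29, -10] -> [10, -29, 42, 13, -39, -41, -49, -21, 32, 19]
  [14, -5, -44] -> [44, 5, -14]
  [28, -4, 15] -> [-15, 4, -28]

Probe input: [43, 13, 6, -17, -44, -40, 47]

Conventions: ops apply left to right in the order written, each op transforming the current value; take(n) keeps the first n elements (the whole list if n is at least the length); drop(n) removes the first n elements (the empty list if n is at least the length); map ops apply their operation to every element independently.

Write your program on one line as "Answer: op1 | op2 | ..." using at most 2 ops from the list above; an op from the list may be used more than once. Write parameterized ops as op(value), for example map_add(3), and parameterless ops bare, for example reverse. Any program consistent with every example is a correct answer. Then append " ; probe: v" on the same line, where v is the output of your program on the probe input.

map_neg | reverse ; probe: [-47, 40, 44, 17, -6, -13, -43]

Check, running the answer program on each example:
  [24, 21, 42, 23, 5, -18, 18] -> [-24, -21, -42, -23, -5, 18, -18] -> [-18, 18, -5, -23, -42, -21, -24]
  [-19, -32, 21, 49, 41, 39, -13, -42, 29, -10] -> [19, 32, -21, -49, -41, -39, 13, 42, -29, 10] -> [10, -29, 42, 13, -39, -41, -49, -21, 32, 19]
  [14, -5, -44] -> [-14, 5, 44] -> [44, 5, -14]
  [28, -4, 15] -> [-28, 4, -15] -> [-15, 4, -28]
  probe: [43, 13, 6, -17, -44, -40, 47] -> [-43, -13, -6, 17, 44, 40, -47] -> [-47, 40, 44, 17, -6, -13, -43]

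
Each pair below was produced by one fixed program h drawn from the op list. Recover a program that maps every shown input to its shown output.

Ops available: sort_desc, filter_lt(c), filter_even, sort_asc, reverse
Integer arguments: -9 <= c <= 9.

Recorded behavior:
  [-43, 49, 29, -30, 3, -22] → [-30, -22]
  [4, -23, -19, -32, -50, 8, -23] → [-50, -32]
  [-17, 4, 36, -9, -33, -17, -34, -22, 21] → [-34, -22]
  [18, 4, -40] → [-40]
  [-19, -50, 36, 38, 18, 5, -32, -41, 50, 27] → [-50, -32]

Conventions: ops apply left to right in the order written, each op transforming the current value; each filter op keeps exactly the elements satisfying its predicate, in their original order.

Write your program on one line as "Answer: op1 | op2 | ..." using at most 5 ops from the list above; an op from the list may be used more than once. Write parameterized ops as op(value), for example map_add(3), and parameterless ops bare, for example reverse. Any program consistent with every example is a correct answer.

sort_asc | filter_lt(-4) | reverse | filter_even | reverse

Check, running the answer program on each example:
  [-43, 49, 29, -30, 3, -22] -> [-43, -30, -22, 3, 29, 49] -> [-43, -30, -22] -> [-22, -30, -43] -> [-22, -30] -> [-30, -22]
  [4, -23, -19, -32, -50, 8, -23] -> [-50, -32, -23, -23, -19, 4, 8] -> [-50, -32, -23, -23, -19] -> [-19, -23, -23, -32, -50] -> [-32, -50] -> [-50, -32]
  [-17, 4, 36, -9, -33, -17, -34, -22, 21] -> [-34, -33, -22, -17, -17, -9, 4, 21, 36] -> [-34, -33, -22, -17, -17, -9] -> [-9, -17, -17, -22, -33, -34] -> [-22, -34] -> [-34, -22]
  [18, 4, -40] -> [-40, 4, 18] -> [-40] -> [-40] -> [-40] -> [-40]
  [-19, -50, 36, 38, 18, 5, -32, -41, 50, 27] -> [-50, -41, -32, -19, 5, 18, 27, 36, 38, 50] -> [-50, -41, -32, -19] -> [-19, -32, -41, -50] -> [-32, -50] -> [-50, -32]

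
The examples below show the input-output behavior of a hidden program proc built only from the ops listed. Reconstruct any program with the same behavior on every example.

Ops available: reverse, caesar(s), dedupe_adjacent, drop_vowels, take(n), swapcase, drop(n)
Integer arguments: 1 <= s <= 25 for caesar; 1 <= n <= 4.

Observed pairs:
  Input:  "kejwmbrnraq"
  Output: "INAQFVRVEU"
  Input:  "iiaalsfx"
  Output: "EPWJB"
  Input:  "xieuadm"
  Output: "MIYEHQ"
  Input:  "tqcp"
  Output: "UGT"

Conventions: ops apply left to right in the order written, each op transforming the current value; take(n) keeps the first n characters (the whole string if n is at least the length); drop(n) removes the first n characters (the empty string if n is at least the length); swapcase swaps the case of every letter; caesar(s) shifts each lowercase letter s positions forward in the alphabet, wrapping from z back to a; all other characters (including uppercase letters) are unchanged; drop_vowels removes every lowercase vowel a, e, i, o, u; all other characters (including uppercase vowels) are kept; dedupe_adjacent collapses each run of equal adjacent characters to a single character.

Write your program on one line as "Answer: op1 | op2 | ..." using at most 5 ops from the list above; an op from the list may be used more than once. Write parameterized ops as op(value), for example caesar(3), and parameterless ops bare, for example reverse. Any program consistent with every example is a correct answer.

dedupe_adjacent | drop(1) | caesar(4) | swapcase

Check, running the answer program on each example:
  "kejwmbrnraq" -> "kejwmbrnraq" -> "ejwmbrnraq" -> "inaqfvrveu" -> "INAQFVRVEU"
  "iiaalsfx" -> "ialsfx" -> "alsfx" -> "epwjb" -> "EPWJB"
  "xieuadm" -> "xieuadm" -> "ieuadm" -> "miyehq" -> "MIYEHQ"
  "tqcp" -> "tqcp" -> "qcp" -> "ugt" -> "UGT"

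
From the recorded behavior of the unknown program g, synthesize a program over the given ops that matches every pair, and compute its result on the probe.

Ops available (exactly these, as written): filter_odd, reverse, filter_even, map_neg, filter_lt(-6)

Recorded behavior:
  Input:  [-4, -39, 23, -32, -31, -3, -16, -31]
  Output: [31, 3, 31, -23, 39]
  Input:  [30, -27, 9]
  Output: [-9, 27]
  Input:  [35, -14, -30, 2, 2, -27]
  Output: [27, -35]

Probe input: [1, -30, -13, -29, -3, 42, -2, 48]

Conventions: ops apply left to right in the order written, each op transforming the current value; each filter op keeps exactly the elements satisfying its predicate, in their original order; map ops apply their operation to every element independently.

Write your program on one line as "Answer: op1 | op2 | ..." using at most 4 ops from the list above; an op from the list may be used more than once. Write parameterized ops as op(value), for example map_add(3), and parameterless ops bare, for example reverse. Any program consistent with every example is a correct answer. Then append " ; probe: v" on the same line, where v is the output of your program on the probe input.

filter_odd | map_neg | reverse ; probe: [3, 29, 13, -1]

Check, running the answer program on each example:
  [-4, -39, 23, -32, -31, -3, -16, -31] -> [-39, 23, -31, -3, -31] -> [39, -23, 31, 3, 31] -> [31, 3, 31, -23, 39]
  [30, -27, 9] -> [-27, 9] -> [27, -9] -> [-9, 27]
  [35, -14, -30, 2, 2, -27] -> [35, -27] -> [-35, 27] -> [27, -35]
  probe: [1, -30, -13, -29, -3, 42, -2, 48] -> [1, -13, -29, -3] -> [-1, 13, 29, 3] -> [3, 29, 13, -1]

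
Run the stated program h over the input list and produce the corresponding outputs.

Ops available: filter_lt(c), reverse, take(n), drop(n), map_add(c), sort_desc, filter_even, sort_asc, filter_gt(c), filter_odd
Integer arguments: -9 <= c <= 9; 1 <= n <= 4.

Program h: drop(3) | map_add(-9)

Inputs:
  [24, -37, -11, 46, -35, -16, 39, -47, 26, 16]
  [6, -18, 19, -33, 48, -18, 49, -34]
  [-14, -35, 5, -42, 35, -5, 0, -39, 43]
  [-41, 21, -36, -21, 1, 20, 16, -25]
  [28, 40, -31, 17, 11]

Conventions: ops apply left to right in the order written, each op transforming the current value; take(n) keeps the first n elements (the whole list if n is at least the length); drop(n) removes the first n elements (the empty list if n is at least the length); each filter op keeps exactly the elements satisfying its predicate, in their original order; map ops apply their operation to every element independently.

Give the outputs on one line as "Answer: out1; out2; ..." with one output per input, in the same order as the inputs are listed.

[37, -44, -25, 30, -56, 17, 7]; [-42, 39, -27, 40, -43]; [-51, 26, -14, -9, -48, 34]; [-30, -8, 11, 7, -34]; [8, 2]

Execution, op by op:
  [24, -37, -11, 46, -35, -16, 39, -47, 26, 16] -> [46, -35, -16, 39, -47, 26, 16] -> [37, -44, -25, 30, -56, 17, 7]
  [6, -18, 19, -33, 48, -18, 49, -34] -> [-33, 48, -18, 49, -34] -> [-42, 39, -27, 40, -43]
  [-14, -35, 5, -42, 35, -5, 0, -39, 43] -> [-42, 35, -5, 0, -39, 43] -> [-51, 26, -14, -9, -48, 34]
  [-41, 21, -36, -21, 1, 20, 16, -25] -> [-21, 1, 20, 16, -25] -> [-30, -8, 11, 7, -34]
  [28, 40, -31, 17, 11] -> [17, 11] -> [8, 2]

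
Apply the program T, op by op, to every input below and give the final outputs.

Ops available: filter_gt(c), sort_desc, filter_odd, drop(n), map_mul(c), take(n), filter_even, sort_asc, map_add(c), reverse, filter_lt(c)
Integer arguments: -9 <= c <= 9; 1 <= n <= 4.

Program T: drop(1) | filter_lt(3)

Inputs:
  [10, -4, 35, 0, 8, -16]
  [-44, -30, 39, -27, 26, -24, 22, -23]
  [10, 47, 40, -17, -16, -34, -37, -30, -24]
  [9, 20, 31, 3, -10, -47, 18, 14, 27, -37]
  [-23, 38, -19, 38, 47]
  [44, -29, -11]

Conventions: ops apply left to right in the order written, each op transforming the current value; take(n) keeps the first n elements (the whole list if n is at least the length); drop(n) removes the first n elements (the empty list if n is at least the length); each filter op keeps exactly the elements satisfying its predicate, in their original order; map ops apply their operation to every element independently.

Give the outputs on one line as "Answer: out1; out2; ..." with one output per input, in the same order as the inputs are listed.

[-4, 0, -16]; [-30, -27, -24, -23]; [-17, -16, -34, -37, -30, -24]; [-10, -47, -37]; [-19]; [-29, -11]

Execution, op by op:
  [10, -4, 35, 0, 8, -16] -> [-4, 35, 0, 8, -16] -> [-4, 0, -16]
  [-44, -30, 39, -27, 26, -24, 22, -23] -> [-30, 39, -27, 26, -24, 22, -23] -> [-30, -27, -24, -23]
  [10, 47, 40, -17, -16, -34, -37, -30, -24] -> [47, 40, -17, -16, -34, -37, -30, -24] -> [-17, -16, -34, -37, -30, -24]
  [9, 20, 31, 3, -10, -47, 18, 14, 27, -37] -> [20, 31, 3, -10, -47, 18, 14, 27, -37] -> [-10, -47, -37]
  [-23, 38, -19, 38, 47] -> [38, -19, 38, 47] -> [-19]
  [44, -29, -11] -> [-29, -11] -> [-29, -11]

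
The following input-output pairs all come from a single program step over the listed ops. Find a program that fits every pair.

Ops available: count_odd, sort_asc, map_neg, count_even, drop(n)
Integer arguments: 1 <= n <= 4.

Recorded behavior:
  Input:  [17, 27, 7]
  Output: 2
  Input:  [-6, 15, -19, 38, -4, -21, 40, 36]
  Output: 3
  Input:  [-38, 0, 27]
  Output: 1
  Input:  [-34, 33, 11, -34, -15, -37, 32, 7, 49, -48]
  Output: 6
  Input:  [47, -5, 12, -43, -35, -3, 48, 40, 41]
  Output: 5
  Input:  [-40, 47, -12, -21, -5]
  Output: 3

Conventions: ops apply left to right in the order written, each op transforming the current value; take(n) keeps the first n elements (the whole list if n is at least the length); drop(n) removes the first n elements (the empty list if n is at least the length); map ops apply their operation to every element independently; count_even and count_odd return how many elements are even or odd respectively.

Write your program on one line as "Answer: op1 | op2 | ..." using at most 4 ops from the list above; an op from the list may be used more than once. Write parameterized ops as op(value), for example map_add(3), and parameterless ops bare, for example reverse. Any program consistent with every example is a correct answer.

map_neg | drop(1) | sort_asc | count_odd

Check, running the answer program on each example:
  [17, 27, 7] -> [-17, -27, -7] -> [-27, -7] -> [-27, -7] -> 2
  [-6, 15, -19, 38, -4, -21, 40, 36] -> [6, -15, 19, -38, 4, 21, -40, -36] -> [-15, 19, -38, 4, 21, -40, -36] -> [-40, -38, -36, -15, 4, 19, 21] -> 3
  [-38, 0, 27] -> [38, 0, -27] -> [0, -27] -> [-27, 0] -> 1
  [-34, 33, 11, -34, -15, -37, 32, 7, 49, -48] -> [34, -33, -11, 34, 15, 37, -32, -7, -49, 48] -> [-33, -11, 34, 15, 37, -32, -7, -49, 48] -> [-49, -33, -32, -11, -7, 15, 34, 37, 48] -> 6
  [47, -5, 12, -43, -35, -3, 48, 40, 41] -> [-47, 5, -12, 43, 35, 3, -48, -40, -41] -> [5, -12, 43, 35, 3, -48, -40, -41] -> [-48, -41, -40, -12, 3, 5, 35, 43] -> 5
  [-40, 47, -12, -21, -5] -> [40, -47, 12, 21, 5] -> [-47, 12, 21, 5] -> [-47, 5, 12, 21] -> 3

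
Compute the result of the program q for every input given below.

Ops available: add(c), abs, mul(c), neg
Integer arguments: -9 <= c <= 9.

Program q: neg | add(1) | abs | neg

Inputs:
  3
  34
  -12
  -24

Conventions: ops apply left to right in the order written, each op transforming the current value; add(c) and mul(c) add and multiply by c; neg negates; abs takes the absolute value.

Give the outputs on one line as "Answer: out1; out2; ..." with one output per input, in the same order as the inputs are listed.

-2; -33; -13; -25

Execution, op by op:
  3 -> -3 -> -2 -> 2 -> -2
  34 -> -34 -> -33 -> 33 -> -33
  -12 -> 12 -> 13 -> 13 -> -13
  -24 -> 24 -> 25 -> 25 -> -25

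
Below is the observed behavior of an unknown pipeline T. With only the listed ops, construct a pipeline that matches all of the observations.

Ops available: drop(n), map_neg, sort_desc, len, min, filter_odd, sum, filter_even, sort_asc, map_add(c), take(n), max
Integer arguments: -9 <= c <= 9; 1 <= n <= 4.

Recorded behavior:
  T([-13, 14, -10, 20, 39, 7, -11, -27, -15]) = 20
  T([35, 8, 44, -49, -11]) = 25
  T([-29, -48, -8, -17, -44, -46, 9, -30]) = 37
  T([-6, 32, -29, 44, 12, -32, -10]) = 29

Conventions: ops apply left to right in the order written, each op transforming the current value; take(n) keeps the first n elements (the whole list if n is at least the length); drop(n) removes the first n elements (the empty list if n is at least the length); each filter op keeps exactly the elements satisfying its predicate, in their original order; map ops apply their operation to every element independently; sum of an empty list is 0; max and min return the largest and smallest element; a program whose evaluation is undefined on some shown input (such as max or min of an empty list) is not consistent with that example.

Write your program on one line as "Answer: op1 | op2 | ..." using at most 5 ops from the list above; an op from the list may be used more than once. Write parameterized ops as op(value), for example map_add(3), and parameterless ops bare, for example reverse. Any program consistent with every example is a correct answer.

map_neg | filter_odd | sort_asc | sum

Check, running the answer program on each example:
  [-13, 14, -10, 20, 39, 7, -11, -27, -15] -> [13, -14, 10, -20, -39, -7, 11, 27, 15] -> [13, -39, -7, 11, 27, 15] -> [-39, -7, 11, 13, 15, 27] -> 20
  [35, 8, 44, -49, -11] -> [-35, -8, -44, 49, 11] -> [-35, 49, 11] -> [-35, 11, 49] -> 25
  [-29, -48, -8, -17, -44, -46, 9, -30] -> [29, 48, 8, 17, 44, 46, -9, 30] -> [29, 17, -9] -> [-9, 17, 29] -> 37
  [-6, 32, -29, 44, 12, -32, -10] -> [6, -32, 29, -44, -12, 32, 10] -> [29] -> [29] -> 29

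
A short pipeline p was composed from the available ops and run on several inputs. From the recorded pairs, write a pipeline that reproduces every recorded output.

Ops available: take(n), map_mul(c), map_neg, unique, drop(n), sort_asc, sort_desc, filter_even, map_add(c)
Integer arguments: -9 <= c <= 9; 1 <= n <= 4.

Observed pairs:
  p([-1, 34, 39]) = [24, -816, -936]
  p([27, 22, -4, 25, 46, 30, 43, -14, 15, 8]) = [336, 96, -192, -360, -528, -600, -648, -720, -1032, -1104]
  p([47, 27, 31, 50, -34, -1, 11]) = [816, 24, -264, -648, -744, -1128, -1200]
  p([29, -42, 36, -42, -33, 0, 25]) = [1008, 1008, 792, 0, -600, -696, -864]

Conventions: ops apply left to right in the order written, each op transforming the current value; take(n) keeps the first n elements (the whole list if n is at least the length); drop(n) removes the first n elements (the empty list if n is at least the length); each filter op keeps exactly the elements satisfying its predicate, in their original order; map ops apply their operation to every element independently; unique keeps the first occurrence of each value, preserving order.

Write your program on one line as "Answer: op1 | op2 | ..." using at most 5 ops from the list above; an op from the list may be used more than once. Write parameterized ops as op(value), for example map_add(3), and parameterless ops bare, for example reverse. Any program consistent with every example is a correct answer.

map_mul(-6) | map_mul(-4) | map_neg | sort_desc

Check, running the answer program on each example:
  [-1, 34, 39] -> [6, -204, -234] -> [-24, 816, 936] -> [24, -816, -936] -> [24, -816, -936]
  [27, 22, -4, 25, 46, 30, 43, -14, 15, 8] -> [-162, -132, 24, -150, -276, -180, -258, 84, -90, -48] -> [648, 528, -96, 600, 1104, 720, 1032, -336, 360, 192] -> [-648, -528, 96, -600, -1104, -720, -1032, 336, -360, -192] -> [336, 96, -192, -360, -528, -600, -648, -720, -1032, -1104]
  [47, 27, 31, 50, -34, -1, 11] -> [-282, -162, -186, -300, 204, 6, -66] -> [1128, 648, 744, 1200, -816, -24, 264] -> [-1128, -648, -744, -1200, 816, 24, -264] -> [816, 24, -264, -648, -744, -1128, -1200]
  [29, -42, 36, -42, -33, 0, 25] -> [-174, 252, -216, 252, 198, 0, -150] -> [696, -1008, 864, -1008, -792, 0, 600] -> [-696, 1008, -864, 1008, 792, 0, -600] -> [1008, 1008, 792, 0, -600, -696, -864]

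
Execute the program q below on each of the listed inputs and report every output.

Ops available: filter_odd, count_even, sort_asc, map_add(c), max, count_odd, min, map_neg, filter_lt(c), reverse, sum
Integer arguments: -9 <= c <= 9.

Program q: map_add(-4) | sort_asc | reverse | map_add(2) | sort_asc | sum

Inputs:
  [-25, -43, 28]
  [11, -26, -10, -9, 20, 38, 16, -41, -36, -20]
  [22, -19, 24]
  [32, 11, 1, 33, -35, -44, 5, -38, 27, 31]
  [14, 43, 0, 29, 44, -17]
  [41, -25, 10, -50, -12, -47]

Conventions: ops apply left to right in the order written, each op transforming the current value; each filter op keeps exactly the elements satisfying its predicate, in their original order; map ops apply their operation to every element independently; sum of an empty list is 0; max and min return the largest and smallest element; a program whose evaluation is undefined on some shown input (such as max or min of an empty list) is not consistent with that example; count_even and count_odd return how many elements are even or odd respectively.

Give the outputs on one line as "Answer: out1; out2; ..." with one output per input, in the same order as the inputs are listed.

-46; -77; 21; 3; 101; -95

Execution, op by op:
  [-25, -43, 28] -> [-29, -47, 24] -> [-47, -29, 24] -> [24, -29, -47] -> [26, -27, -45] -> [-45, -27, 26] -> -46
  [11, -26, -10, -9, 20, 38, 16, -41, -36, -20] -> [7, -30, -14, -13, 16, 34, 12, -45, -40, -24] -> [-45, -40, -30, -24, -14, -13, 7, 12, 16, 34] -> [34, 16, 12, 7, -13, -14, -24, -30, -40, -45] -> [36, 18, 14, 9, -11, -12, -22, -28, -38, -43] -> [-43, -38, -28, -22, -12, -11, 9, 14, 18, 36] -> -77
  [22, -19, 24] -> [18, -23, 20] -> [-23, 18, 20] -> [20, 18, -23] -> [22, 20, -21] -> [-21, 20, 22] -> 21
  [32, 11, 1, 33, -35, -44, 5, -38, 27, 31] -> [28, 7, -3, 29, -39, -48, 1, -42, 23, 27] -> [-48, -42, -39, -3, 1, 7, 23, 27, 28, 29] -> [29, 28, 27, 23, 7, 1, -3, -39, -42, -48] -> [31, 30, 29, 25, 9, 3, -1, -37, -40, -46] -> [-46, -40, -37, -1, 3, 9, 25, 29, 30, 31] -> 3
  [14, 43, 0, 29, 44, -17] -> [10, 39, -4, 25, 40, -21] -> [-21, -4, 10, 25, 39, 40] -> [40, 39, 25, 10, -4, -21] -> [42, 41, 27, 12, -2, -19] -> [-19, -2, 12, 27, 41, 42] -> 101
  [41, -25, 10, -50, -12, -47] -> [37, -29, 6, -54, -16, -51] -> [-54, -51, -29, -16, 6, 37] -> [37, 6, -16, -29, -51, -54] -> [39, 8, -14, -27, -49, -52] -> [-52, -49, -27, -14, 8, 39] -> -95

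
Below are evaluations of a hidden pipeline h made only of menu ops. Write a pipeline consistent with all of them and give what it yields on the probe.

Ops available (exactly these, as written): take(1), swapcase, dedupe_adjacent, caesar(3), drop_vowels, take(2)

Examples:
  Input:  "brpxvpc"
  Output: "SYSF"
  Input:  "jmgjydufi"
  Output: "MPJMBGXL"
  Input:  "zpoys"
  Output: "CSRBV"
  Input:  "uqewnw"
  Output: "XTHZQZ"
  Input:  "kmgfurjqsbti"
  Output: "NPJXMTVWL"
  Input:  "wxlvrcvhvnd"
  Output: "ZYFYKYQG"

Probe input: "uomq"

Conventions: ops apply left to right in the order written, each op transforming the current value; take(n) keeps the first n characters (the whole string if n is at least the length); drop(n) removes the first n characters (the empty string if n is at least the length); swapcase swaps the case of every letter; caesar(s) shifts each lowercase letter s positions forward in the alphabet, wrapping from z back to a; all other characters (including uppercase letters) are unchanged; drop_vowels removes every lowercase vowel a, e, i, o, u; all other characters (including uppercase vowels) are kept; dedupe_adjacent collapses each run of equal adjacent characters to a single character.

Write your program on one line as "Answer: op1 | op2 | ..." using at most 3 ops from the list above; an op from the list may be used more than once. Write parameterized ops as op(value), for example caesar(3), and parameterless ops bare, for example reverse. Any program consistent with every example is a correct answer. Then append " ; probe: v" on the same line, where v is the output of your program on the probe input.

caesar(3) | drop_vowels | swapcase ; probe: "XRPT"

Check, running the answer program on each example:
  "brpxvpc" -> "eusaysf" -> "sysf" -> "SYSF"
  "jmgjydufi" -> "mpjmbgxil" -> "mpjmbgxl" -> "MPJMBGXL"
  "zpoys" -> "csrbv" -> "csrbv" -> "CSRBV"
  "uqewnw" -> "xthzqz" -> "xthzqz" -> "XTHZQZ"
  "kmgfurjqsbti" -> "npjixumtvewl" -> "npjxmtvwl" -> "NPJXMTVWL"
  "wxlvrcvhvnd" -> "zaoyufykyqg" -> "zyfykyqg" -> "ZYFYKYQG"
  probe: "uomq" -> "xrpt" -> "xrpt" -> "XRPT"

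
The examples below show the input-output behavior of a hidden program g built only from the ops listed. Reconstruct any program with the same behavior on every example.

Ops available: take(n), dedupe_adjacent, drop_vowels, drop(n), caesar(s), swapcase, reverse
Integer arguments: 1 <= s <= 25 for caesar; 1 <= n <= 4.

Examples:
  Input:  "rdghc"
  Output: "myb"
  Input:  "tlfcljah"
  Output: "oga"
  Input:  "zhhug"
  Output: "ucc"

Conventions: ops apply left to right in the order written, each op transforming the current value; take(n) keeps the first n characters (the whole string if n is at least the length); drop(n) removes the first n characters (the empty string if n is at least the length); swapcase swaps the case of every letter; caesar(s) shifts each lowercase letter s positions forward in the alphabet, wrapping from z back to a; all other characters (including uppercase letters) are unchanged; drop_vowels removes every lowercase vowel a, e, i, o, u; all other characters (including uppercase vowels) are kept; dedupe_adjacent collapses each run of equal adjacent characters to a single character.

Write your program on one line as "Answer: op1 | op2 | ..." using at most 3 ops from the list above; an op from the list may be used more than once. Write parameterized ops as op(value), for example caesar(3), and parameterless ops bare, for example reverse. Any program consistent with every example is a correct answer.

take(3) | caesar(16) | caesar(5)

Check, running the answer program on each example:
  "rdghc" -> "rdg" -> "htw" -> "myb"
  "tlfcljah" -> "tlf" -> "jbv" -> "oga"
  "zhhug" -> "zhh" -> "pxx" -> "ucc"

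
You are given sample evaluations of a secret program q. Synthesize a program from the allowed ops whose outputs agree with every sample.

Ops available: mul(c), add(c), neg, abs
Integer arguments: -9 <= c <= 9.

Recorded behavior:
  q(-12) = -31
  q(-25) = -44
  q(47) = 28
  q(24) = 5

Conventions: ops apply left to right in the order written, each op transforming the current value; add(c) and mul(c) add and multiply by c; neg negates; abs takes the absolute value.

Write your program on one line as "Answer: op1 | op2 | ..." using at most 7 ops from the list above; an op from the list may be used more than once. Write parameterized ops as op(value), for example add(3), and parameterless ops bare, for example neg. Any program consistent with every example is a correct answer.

neg | add(3) | add(5) | add(6) | neg | add(-5)

Check, running the answer program on each example:
  -12 -> 12 -> 15 -> 20 -> 26 -> -26 -> -31
  -25 -> 25 -> 28 -> 33 -> 39 -> -39 -> -44
  47 -> -47 -> -44 -> -39 -> -33 -> 33 -> 28
  24 -> -24 -> -21 -> -16 -> -10 -> 10 -> 5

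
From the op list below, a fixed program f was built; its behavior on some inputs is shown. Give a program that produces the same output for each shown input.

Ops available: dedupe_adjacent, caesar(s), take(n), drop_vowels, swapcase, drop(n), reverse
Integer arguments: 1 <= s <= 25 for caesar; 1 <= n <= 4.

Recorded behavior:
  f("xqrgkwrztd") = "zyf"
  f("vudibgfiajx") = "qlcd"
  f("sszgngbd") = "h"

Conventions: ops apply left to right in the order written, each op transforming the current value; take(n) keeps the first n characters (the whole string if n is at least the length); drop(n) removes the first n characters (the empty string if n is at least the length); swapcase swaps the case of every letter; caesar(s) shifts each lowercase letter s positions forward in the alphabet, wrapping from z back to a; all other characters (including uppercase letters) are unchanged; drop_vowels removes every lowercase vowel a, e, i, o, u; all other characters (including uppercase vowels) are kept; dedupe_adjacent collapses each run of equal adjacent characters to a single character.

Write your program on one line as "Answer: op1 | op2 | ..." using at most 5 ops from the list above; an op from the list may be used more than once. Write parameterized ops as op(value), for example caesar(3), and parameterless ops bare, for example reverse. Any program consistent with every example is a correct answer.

take(4) | reverse | caesar(8) | drop_vowels

Check, running the answer program on each example:
  "xqrgkwrztd" -> "xqrg" -> "grqx" -> "ozyf" -> "zyf"
  "vudibgfiajx" -> "vudi" -> "iduv" -> "qlcd" -> "qlcd"
  "sszgngbd" -> "sszg" -> "gzss" -> "ohaa" -> "h"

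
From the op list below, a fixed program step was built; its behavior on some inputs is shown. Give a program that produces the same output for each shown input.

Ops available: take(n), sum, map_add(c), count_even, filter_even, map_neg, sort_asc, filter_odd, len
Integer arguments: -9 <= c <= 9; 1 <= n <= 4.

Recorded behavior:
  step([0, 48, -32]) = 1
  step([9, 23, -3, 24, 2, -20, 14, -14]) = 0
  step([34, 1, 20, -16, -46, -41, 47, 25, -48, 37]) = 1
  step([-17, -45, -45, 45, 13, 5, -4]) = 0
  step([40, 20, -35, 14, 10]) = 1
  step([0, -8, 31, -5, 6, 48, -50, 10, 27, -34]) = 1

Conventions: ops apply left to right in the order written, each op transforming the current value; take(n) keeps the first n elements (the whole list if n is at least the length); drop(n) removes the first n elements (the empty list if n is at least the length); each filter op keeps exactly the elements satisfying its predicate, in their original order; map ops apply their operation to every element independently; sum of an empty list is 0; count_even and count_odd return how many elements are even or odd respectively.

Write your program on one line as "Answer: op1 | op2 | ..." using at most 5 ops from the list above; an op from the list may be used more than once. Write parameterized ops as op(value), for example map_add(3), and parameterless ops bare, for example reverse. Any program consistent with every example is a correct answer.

take(4) | take(2) | take(1) | count_even

Check, running the answer program on each example:
  [0, 48, -32] -> [0, 48, -32] -> [0, 48] -> [0] -> 1
  [9, 23, -3, 24, 2, -20, 14, -14] -> [9, 23, -3, 24] -> [9, 23] -> [9] -> 0
  [34, 1, 20, -16, -46, -41, 47, 25, -48, 37] -> [34, 1, 20, -16] -> [34, 1] -> [34] -> 1
  [-17, -45, -45, 45, 13, 5, -4] -> [-17, -45, -45, 45] -> [-17, -45] -> [-17] -> 0
  [40, 20, -35, 14, 10] -> [40, 20, -35, 14] -> [40, 20] -> [40] -> 1
  [0, -8, 31, -5, 6, 48, -50, 10, 27, -34] -> [0, -8, 31, -5] -> [0, -8] -> [0] -> 1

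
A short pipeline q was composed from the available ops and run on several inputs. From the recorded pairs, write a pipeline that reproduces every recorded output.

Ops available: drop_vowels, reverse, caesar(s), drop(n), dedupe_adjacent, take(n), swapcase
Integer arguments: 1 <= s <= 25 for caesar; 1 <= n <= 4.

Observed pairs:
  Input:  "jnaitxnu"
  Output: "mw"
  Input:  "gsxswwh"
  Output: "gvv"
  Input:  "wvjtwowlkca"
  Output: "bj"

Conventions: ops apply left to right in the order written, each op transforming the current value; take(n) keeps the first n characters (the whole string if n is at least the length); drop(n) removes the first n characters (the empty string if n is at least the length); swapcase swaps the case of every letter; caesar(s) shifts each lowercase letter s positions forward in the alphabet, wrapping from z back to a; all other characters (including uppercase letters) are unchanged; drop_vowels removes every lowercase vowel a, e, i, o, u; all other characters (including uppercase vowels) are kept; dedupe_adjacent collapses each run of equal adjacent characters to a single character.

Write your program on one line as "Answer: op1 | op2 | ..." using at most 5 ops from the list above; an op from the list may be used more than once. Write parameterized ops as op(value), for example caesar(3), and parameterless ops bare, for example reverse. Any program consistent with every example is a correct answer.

reverse | take(3) | drop_vowels | caesar(25)

Check, running the answer program on each example:
  "jnaitxnu" -> "unxtianj" -> "unx" -> "nx" -> "mw"
  "gsxswwh" -> "hwwsxsg" -> "hww" -> "hww" -> "gvv"
  "wvjtwowlkca" -> "acklwowtjvw" -> "ack" -> "ck" -> "bj"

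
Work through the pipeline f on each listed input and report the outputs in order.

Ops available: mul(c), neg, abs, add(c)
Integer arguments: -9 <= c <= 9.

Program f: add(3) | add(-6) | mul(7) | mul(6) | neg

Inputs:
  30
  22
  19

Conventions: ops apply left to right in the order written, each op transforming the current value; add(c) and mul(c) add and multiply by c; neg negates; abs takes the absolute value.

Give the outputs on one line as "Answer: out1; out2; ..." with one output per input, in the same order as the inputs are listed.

Execution, op by op:
  30 -> 33 -> 27 -> 189 -> 1134 -> -1134
  22 -> 25 -> 19 -> 133 -> 798 -> -798
  19 -> 22 -> 16 -> 112 -> 672 -> -672

-1134; -798; -672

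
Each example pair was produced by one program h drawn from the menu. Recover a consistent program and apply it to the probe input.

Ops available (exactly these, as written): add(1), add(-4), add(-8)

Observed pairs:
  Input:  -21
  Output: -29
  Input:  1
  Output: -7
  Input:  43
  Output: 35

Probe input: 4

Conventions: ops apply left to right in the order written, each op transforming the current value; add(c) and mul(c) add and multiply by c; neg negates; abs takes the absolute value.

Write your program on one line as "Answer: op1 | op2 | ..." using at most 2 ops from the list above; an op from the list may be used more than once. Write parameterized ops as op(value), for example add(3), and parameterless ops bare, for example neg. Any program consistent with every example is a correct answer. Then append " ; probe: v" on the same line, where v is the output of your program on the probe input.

add(-4) | add(-4) ; probe: -4

Check, running the answer program on each example:
  -21 -> -25 -> -29
  1 -> -3 -> -7
  43 -> 39 -> 35
  probe: 4 -> 0 -> -4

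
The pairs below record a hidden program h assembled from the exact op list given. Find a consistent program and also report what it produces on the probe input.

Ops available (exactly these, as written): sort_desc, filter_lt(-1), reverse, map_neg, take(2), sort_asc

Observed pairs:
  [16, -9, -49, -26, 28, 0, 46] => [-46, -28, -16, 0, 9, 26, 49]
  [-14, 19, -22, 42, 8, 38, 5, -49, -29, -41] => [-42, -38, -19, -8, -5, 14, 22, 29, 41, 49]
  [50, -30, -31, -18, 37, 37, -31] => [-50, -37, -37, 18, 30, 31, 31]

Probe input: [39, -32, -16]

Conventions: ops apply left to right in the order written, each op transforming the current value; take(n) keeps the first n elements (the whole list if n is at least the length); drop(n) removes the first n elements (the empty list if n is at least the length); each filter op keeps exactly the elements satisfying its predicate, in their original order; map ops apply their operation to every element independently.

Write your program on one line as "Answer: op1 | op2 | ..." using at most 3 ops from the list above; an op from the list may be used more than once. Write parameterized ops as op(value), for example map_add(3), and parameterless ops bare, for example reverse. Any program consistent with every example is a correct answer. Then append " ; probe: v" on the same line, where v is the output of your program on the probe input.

map_neg | sort_asc ; probe: [-39, 16, 32]

Check, running the answer program on each example:
  [16, -9, -49, -26, 28, 0, 46] -> [-16, 9, 49, 26, -28, 0, -46] -> [-46, -28, -16, 0, 9, 26, 49]
  [-14, 19, -22, 42, 8, 38, 5, -49, -29, -41] -> [14, -19, 22, -42, -8, -38, -5, 49, 29, 41] -> [-42, -38, -19, -8, -5, 14, 22, 29, 41, 49]
  [50, -30, -31, -18, 37, 37, -31] -> [-50, 30, 31, 18, -37, -37, 31] -> [-50, -37, -37, 18, 30, 31, 31]
  probe: [39, -32, -16] -> [-39, 32, 16] -> [-39, 16, 32]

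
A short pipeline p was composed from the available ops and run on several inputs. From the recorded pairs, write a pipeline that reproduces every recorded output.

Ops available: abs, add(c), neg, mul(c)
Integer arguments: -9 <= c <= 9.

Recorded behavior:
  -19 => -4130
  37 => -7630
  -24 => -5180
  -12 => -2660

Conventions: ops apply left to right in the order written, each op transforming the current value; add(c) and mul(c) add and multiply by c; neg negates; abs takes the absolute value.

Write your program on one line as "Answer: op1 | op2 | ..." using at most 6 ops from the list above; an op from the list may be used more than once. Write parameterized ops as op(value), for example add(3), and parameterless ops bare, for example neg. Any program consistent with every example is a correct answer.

mul(-6) | add(4) | mul(-7) | abs | mul(-5)

Check, running the answer program on each example:
  -19 -> 114 -> 118 -> -826 -> 826 -> -4130
  37 -> -222 -> -218 -> 1526 -> 1526 -> -7630
  -24 -> 144 -> 148 -> -1036 -> 1036 -> -5180
  -12 -> 72 -> 76 -> -532 -> 532 -> -2660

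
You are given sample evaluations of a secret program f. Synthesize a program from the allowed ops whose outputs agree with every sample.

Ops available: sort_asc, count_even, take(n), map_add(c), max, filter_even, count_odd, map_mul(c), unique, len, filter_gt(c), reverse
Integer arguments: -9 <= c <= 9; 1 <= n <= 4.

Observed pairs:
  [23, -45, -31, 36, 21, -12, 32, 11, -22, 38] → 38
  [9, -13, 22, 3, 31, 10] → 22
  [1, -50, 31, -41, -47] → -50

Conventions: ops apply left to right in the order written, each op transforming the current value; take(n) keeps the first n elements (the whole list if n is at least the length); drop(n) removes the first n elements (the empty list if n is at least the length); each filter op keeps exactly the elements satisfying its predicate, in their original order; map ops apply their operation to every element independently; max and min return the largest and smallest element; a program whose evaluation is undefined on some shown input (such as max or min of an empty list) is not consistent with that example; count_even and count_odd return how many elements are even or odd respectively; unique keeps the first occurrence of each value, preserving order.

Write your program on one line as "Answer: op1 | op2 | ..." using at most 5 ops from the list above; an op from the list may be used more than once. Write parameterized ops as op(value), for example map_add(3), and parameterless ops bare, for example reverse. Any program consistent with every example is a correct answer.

sort_asc | reverse | filter_even | max

Check, running the answer program on each example:
  [23, -45, -31, 36, 21, -12, 32, 11, -22, 38] -> [-45, -31, -22, -12, 11, 21, 23, 32, 36, 38] -> [38, 36, 32, 23, 21, 11, -12, -22, -31, -45] -> [38, 36, 32, -12, -22] -> 38
  [9, -13, 22, 3, 31, 10] -> [-13, 3, 9, 10, 22, 31] -> [31, 22, 10, 9, 3, -13] -> [22, 10] -> 22
  [1, -50, 31, -41, -47] -> [-50, -47, -41, 1, 31] -> [31, 1, -41, -47, -50] -> [-50] -> -50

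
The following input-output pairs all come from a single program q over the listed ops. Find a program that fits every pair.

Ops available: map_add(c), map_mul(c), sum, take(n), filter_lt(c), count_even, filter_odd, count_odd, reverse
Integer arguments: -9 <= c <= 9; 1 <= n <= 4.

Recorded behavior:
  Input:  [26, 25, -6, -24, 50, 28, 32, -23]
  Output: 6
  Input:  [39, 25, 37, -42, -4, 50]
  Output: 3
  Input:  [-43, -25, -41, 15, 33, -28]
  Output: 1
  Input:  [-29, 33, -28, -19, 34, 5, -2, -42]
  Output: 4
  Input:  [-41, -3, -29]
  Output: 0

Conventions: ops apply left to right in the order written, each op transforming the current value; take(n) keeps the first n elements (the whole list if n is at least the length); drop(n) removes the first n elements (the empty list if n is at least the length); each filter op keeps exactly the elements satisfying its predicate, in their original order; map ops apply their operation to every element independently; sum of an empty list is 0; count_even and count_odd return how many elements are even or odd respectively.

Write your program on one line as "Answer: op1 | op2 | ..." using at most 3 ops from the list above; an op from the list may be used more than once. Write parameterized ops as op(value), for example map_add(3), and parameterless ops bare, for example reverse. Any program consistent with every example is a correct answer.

map_add(7) | count_odd

Check, running the answer program on each example:
  [26, 25, -6, -24, 50, 28, 32, -23] -> [33, 32, 1, -17, 57, 35, 39, -16] -> 6
  [39, 25, 37, -42, -4, 50] -> [46, 32, 44, -35, 3, 57] -> 3
  [-43, -25, -41, 15, 33, -28] -> [-36, -18, -34, 22, 40, -21] -> 1
  [-29, 33, -28, -19, 34, 5, -2, -42] -> [-22, 40, -21, -12, 41, 12, 5, -35] -> 4
  [-41, -3, -29] -> [-34, 4, -22] -> 0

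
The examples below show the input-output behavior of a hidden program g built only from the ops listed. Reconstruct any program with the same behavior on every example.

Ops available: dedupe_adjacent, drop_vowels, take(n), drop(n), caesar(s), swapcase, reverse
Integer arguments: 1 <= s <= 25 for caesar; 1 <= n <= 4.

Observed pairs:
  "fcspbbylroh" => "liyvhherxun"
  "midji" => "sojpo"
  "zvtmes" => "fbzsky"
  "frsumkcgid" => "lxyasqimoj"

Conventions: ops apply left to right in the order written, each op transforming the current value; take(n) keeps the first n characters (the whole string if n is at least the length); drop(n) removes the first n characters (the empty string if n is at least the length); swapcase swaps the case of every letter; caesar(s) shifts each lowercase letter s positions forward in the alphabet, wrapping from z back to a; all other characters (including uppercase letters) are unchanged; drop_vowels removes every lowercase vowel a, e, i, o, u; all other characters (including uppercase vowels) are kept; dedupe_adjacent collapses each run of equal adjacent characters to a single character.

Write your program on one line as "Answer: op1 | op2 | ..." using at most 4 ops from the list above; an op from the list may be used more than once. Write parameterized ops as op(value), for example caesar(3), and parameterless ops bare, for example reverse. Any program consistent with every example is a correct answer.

reverse | caesar(6) | reverse

Check, running the answer program on each example:
  "fcspbbylroh" -> "horlybbpscf" -> "nuxrehhvyil" -> "liyvhherxun"
  "midji" -> "ijdim" -> "opjos" -> "sojpo"
  "zvtmes" -> "semtvz" -> "ykszbf" -> "fbzsky"
  "frsumkcgid" -> "digckmusrf" -> "jomiqsayxl" -> "lxyasqimoj"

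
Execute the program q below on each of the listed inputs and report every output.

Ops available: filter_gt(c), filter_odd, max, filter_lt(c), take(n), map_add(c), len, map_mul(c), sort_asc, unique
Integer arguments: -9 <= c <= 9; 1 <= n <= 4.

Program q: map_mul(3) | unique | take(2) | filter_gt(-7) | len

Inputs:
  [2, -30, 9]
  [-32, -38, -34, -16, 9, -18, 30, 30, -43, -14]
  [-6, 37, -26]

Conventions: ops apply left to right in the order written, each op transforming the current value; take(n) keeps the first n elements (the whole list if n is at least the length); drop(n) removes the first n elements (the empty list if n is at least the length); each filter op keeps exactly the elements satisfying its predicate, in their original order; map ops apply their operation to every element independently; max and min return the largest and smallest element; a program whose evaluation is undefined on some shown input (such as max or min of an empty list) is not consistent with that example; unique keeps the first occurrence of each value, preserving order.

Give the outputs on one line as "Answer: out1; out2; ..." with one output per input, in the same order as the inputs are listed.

Execution, op by op:
  [2, -30, 9] -> [6, -90, 27] -> [6, -90, 27] -> [6, -90] -> [6] -> 1
  [-32, -38, -34, -16, 9, -18, 30, 30, -43, -14] -> [-96, -114, -102, -48, 27, -54, 90, 90, -129, -42] -> [-96, -114, -102, -48, 27, -54, 90, -129, -42] -> [-96, -114] -> [] -> 0
  [-6, 37, -26] -> [-18, 111, -78] -> [-18, 111, -78] -> [-18, 111] -> [111] -> 1

1; 0; 1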